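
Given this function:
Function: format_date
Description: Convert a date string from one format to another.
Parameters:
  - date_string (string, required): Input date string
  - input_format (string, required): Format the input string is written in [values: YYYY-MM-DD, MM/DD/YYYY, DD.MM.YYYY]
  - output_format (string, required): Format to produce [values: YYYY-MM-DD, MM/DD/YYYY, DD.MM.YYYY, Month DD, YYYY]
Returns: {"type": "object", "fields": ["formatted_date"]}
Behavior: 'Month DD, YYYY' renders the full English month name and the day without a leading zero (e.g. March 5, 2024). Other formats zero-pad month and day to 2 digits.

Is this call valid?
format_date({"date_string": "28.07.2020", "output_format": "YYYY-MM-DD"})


Checking required parameters...
Missing required parameter: input_format
Invalid - missing required parameter 'input_format'


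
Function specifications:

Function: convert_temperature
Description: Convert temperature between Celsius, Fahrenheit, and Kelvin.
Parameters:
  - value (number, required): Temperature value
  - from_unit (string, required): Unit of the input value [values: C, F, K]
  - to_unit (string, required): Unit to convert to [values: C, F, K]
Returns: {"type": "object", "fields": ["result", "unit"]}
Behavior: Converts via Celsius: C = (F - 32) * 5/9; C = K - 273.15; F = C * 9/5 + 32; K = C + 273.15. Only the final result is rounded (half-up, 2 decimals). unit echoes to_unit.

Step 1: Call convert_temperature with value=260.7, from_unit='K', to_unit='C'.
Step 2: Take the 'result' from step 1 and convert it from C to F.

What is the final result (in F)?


Step 1: convert_temperature(value=260.7, from_unit=K, to_unit=C)
  To C: 260.7 - 273.15 = -12.45
  Target is C: -12.45
  Round to 2 decimals: -12.45
  -> result = -12.45 C
Step 2: convert_temperature(value=-12.45, from_unit=C, to_unit=F)
  Input already in C: -12.45
  To F: -12.45 * 9/5 + 32 = 9.59
  Round to 2 decimals: 9.59
  -> result = 9.59 F
9.59 F


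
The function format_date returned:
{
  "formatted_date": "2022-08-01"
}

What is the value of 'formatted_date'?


2022-08-01


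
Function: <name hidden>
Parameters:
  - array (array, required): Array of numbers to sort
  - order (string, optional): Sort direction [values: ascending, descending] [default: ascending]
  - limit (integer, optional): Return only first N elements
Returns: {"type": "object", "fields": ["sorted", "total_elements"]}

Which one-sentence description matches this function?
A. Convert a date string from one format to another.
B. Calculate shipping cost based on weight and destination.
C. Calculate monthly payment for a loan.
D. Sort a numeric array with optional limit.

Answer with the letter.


Parameters array, order, limit and return ["sorted", "total_elements"] fit: Sort a numeric array with optional limit.
D


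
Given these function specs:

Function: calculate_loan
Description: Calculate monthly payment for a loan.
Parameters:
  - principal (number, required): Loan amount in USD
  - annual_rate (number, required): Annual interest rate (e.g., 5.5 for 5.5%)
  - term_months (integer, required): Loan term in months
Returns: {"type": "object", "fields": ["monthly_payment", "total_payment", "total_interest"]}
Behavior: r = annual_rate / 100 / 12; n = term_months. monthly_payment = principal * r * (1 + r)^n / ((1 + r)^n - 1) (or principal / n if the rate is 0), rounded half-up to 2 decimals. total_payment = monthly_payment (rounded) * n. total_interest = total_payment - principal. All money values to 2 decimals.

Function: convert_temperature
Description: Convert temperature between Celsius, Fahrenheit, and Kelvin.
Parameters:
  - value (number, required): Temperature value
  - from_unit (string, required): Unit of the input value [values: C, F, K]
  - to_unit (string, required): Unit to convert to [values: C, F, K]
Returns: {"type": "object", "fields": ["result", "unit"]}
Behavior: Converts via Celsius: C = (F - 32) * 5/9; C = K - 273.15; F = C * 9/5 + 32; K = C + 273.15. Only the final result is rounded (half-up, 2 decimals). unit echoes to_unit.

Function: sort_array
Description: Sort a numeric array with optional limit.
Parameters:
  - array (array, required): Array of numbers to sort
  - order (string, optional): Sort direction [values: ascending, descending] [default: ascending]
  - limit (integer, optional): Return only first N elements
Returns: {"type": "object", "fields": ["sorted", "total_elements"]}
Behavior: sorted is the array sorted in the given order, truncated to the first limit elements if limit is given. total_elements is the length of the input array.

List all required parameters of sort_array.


Parameters of sort_array and their required/optional flag:
  array: required
  order: optional
  limit: optional
array


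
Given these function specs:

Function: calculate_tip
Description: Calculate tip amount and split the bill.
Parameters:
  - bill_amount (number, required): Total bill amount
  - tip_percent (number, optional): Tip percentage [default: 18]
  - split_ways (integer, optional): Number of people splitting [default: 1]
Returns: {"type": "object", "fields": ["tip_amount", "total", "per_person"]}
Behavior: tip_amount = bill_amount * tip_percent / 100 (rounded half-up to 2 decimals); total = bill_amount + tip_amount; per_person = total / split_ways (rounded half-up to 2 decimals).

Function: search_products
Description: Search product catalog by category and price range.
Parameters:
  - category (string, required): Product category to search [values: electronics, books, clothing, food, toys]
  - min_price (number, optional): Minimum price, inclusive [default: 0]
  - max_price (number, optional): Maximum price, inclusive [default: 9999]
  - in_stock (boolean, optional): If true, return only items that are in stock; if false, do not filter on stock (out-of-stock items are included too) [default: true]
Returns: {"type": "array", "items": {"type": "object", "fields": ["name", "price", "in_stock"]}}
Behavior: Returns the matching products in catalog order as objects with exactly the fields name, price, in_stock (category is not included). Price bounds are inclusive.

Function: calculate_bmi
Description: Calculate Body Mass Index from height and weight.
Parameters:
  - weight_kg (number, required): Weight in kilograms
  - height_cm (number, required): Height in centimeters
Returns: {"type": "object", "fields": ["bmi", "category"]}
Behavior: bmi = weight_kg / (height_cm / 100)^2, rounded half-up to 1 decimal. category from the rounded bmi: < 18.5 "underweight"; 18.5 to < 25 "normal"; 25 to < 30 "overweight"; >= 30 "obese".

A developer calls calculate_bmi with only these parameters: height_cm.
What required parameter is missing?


Required parameters: weight_kg, height_cm
Provided: height_cm
Missing: weight_kg
weight_kg


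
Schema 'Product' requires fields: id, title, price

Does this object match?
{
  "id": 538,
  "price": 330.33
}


Checking required fields...
Missing: title
Invalid - missing required field 'title'


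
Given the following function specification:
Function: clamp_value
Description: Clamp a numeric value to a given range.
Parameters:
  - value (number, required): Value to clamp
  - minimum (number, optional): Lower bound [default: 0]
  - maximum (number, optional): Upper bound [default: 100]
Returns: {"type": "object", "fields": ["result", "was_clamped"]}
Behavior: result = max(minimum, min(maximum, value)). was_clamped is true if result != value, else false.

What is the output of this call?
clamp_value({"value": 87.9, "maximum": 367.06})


Defaults applied: minimum=0
result = max(0, min(367.06, 87.9)) = max(0, 87.9) = 87.9
was_clamped = (87.9 != 87.9) = false
Output:
{"result": 87.9, "was_clamped": false}


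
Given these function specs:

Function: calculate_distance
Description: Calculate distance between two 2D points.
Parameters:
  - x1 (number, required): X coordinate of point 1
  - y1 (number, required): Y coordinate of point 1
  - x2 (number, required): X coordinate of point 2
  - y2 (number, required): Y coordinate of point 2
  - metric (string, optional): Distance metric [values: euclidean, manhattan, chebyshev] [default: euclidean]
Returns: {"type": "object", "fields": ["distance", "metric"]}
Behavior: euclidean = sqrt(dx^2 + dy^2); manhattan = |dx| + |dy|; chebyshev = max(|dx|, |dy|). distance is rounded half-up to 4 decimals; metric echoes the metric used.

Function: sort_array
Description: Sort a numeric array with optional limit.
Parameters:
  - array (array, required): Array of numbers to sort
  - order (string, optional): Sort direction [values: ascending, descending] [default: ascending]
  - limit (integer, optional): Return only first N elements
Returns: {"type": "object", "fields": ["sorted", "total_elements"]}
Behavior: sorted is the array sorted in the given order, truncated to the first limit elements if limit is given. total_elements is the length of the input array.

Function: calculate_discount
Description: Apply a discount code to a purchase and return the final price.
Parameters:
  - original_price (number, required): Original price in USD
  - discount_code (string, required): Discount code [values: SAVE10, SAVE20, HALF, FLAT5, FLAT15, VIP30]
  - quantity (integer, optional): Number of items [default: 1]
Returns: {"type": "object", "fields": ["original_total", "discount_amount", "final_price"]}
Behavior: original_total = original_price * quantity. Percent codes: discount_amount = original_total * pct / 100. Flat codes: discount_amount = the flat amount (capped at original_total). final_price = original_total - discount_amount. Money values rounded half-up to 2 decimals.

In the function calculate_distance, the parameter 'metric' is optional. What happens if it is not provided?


The calculate_distance spec declares:
  - metric (string, optional): Distance metric [values: euclidean, manhattan, chebyshev] [default: euclidean]
It defaults to euclidean


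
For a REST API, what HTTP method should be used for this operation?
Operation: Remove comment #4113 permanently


GET = read, POST = create, PUT = update/replace, DELETE = remove
This operation is a removal.
DELETE


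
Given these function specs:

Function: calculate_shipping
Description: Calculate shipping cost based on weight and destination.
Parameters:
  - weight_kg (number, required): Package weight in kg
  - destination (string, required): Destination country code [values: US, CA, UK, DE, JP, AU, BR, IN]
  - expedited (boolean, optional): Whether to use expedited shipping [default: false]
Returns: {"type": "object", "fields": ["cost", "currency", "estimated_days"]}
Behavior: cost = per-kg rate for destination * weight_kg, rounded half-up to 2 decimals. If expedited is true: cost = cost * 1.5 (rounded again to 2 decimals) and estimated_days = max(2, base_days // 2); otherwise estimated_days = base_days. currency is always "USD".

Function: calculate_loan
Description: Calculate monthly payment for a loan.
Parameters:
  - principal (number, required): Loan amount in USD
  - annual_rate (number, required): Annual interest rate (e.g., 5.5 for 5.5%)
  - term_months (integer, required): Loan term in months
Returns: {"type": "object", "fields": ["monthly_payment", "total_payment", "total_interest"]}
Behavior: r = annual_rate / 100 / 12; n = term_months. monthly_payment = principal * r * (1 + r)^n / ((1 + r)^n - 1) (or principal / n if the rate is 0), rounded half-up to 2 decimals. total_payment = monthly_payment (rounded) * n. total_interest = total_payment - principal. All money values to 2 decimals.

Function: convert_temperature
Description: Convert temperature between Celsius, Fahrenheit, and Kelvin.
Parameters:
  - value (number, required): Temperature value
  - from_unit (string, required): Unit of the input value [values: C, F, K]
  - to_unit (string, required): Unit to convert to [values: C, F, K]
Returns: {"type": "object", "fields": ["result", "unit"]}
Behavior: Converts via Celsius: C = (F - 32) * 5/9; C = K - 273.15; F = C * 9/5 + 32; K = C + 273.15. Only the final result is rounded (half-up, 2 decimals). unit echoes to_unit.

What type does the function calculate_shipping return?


The calculate_shipping spec declares Returns: {"type": "object", "fields": ["cost", "currency", "estimated_days"]}
Type:
object


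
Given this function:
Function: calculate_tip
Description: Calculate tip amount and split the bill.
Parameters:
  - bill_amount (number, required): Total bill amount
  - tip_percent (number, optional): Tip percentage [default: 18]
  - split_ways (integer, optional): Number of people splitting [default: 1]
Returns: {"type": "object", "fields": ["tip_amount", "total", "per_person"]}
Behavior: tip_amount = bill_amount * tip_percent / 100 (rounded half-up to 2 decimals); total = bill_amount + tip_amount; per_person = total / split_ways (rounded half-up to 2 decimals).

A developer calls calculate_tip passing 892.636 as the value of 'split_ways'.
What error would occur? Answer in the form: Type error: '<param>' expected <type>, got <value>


Spec: 'split_ways' is declared as integer; 892.636 is a non-integer number.
Type error: 'split_ways' expected integer, got 892.636


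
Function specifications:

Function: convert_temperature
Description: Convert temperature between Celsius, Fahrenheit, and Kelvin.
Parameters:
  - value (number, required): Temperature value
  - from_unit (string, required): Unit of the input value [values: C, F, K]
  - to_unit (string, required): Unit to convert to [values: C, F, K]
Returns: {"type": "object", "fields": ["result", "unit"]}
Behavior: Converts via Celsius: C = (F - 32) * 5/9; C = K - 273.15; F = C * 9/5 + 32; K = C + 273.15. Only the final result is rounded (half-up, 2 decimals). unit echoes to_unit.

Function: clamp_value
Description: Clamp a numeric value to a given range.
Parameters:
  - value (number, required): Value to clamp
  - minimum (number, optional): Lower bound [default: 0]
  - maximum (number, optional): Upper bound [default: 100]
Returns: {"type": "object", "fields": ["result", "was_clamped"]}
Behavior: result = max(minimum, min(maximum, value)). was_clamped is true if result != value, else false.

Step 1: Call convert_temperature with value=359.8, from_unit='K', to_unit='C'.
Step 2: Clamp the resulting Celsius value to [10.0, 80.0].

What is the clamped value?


Step 1: convert_temperature(value=359.8, from_unit=K, to_unit=C)
  To C: 359.8 - 273.15 = 86.65
  Target is C: 86.65
  Round to 2 decimals: 86.65
  -> result = 86.65 C
Step 2: clamp_value(value=86.65, minimum=10.0, maximum=80.0)
  result = max(10.0, min(80.0, 86.65)) = max(10.0, 80.0) = 80.0
  was_clamped = (80.0 != 86.65) = true
  -> result = 80.0
80.0


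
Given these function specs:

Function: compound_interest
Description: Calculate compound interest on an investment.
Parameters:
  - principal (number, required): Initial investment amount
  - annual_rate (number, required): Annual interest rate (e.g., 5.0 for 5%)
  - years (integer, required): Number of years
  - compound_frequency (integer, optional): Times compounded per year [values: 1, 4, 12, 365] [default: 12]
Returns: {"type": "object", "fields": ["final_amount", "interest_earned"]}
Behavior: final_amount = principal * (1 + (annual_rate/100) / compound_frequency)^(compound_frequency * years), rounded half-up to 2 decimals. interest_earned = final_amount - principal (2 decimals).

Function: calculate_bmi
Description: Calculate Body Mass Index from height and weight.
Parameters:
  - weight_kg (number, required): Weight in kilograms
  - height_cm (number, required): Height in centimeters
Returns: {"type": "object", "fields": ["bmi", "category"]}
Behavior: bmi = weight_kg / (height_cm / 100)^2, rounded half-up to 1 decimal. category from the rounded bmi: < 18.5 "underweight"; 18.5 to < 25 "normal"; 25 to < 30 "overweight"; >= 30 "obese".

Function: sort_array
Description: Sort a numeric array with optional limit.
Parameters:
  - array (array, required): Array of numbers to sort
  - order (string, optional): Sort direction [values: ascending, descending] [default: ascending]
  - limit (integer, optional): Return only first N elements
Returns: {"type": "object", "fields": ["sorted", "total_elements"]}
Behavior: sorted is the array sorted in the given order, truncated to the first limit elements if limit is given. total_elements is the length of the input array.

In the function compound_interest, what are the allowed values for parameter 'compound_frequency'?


The compound_interest spec declares:
  - compound_frequency (integer, optional): Times compounded per year [values: 1, 4, 12, 365] [default: 12]
Allowed values:
1, 4, 12, 365


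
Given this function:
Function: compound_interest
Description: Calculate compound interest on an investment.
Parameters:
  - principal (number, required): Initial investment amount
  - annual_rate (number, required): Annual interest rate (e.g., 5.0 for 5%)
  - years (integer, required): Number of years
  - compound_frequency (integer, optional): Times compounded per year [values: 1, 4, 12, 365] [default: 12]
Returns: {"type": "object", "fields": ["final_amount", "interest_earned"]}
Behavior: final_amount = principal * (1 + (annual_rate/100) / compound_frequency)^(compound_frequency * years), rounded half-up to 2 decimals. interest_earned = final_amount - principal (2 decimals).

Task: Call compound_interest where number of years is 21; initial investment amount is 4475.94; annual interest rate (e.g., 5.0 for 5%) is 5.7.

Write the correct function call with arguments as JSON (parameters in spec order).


Mapping each described value to its parameter name:
  'Number of years' -> years = 21
  'Initial investment amount' -> principal = 4475.94
  'Annual interest rate (e.g., 5.0 for 5%)' -> annual_rate = 5.7
compound_interest({"principal": 4475.94, "annual_rate": 5.7, "years": 21})


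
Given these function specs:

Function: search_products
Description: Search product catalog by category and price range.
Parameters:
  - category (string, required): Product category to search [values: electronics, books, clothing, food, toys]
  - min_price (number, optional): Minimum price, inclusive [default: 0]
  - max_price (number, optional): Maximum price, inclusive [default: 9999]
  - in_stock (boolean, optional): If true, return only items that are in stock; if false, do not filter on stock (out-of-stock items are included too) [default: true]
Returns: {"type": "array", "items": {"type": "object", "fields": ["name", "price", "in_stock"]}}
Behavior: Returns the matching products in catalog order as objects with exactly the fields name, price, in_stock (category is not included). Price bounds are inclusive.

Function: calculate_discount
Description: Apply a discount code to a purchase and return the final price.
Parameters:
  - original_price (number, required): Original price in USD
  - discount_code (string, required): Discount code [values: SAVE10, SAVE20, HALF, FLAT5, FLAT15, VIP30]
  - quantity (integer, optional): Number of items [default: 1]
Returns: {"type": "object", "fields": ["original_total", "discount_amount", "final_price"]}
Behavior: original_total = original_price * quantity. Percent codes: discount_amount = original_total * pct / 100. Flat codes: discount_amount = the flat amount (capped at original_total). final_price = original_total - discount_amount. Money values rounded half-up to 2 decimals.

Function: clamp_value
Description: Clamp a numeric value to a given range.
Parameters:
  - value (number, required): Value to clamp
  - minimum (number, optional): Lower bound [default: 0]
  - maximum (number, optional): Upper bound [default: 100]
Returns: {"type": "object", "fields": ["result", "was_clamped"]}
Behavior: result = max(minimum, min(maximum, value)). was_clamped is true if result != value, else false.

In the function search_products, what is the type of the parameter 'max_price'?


The search_products spec declares:
  - max_price (number, optional): Maximum price, inclusive [default: 9999]
Type:
number


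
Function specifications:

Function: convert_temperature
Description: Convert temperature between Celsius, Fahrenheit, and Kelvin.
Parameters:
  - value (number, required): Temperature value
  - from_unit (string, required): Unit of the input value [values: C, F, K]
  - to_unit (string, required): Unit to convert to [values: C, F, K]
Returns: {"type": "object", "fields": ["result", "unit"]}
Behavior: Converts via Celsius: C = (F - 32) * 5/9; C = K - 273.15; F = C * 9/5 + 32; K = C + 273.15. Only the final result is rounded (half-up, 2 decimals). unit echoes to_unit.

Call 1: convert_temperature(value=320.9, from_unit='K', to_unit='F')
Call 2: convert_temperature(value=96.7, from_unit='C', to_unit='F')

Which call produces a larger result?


Call 1:
  To C: 320.9 - 273.15 = 47.75
  To F: 47.75 * 9/5 + 32 = 117.95
  Round to 2 decimals: 117.95
  -> 117.95 F
Call 2:
  Input already in C: 96.7
  To F: 96.7 * 9/5 + 32 = 206.06
  Round to 2 decimals: 206.06
  -> 206.06 F
Call 2 (206.06 F)


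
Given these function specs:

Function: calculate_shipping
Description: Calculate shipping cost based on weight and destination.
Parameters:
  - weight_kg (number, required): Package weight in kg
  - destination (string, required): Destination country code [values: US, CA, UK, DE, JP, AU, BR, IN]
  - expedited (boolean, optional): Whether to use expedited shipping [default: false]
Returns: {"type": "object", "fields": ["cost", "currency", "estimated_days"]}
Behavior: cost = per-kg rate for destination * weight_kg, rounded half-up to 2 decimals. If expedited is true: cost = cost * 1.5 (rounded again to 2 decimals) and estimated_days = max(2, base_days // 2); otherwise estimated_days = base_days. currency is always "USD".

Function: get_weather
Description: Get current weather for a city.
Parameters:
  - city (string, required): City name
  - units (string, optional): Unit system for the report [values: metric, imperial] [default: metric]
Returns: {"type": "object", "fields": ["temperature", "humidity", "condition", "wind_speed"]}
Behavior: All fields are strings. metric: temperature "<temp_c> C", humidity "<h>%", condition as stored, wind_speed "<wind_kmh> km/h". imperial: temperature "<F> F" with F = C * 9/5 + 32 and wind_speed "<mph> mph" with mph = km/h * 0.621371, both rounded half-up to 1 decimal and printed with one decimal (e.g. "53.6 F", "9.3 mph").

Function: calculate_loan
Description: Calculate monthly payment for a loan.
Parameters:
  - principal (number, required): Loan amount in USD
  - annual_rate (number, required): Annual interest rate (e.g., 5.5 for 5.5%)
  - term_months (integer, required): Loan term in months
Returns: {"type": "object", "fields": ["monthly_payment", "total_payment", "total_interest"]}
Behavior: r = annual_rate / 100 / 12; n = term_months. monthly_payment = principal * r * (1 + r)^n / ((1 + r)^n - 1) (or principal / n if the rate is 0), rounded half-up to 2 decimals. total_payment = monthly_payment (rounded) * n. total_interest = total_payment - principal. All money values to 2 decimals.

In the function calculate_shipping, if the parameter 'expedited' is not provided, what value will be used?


The calculate_shipping spec declares:
  - expedited (boolean, optional): Whether to use expedited shipping [default: false]
Default:
false


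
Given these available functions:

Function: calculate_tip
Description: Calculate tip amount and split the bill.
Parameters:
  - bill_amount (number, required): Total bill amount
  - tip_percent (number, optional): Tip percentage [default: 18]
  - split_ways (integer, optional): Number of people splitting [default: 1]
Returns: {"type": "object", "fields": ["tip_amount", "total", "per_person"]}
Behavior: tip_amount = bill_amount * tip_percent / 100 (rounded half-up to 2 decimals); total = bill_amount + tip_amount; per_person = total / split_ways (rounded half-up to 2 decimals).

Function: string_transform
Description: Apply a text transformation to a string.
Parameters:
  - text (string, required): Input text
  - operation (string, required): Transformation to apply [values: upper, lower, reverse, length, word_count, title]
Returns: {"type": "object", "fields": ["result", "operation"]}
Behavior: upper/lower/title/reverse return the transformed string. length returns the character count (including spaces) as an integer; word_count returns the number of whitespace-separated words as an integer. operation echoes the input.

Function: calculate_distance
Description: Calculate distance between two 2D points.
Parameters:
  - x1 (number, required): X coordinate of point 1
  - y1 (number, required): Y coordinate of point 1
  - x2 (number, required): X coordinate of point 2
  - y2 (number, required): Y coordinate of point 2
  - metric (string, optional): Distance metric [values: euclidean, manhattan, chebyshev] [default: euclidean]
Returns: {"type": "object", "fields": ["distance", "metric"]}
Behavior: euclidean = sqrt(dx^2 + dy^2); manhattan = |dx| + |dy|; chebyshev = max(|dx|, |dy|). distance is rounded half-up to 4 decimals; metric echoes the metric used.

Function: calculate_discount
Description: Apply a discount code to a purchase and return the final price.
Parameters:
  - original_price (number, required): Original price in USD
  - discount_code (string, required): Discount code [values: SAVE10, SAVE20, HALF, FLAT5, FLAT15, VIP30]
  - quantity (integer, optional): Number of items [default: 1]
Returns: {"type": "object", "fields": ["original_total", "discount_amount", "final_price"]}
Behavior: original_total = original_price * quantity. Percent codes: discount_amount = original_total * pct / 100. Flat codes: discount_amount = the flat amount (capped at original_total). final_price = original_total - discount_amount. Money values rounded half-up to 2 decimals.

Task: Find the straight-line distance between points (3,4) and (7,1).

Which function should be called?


The task needs a function whose description is: Calculate distance between two 2D points.
calculate_distance


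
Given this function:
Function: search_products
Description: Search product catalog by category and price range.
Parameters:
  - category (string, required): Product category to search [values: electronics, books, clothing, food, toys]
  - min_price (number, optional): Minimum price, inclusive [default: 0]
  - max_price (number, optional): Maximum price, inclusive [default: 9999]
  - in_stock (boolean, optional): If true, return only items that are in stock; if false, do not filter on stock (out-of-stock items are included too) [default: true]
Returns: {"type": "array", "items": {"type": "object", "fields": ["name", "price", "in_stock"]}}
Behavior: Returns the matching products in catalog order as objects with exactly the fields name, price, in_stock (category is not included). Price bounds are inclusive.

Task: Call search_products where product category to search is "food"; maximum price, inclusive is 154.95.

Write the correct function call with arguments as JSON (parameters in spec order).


Mapping each described value to its parameter name:
  'Product category to search' -> category = "food"
  'Maximum price, inclusive' -> max_price = 154.95
search_products({"category": "food", "max_price": 154.95})


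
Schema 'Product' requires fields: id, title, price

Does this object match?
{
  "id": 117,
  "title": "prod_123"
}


Checking required fields...
Missing: price
Invalid - missing required field 'price'


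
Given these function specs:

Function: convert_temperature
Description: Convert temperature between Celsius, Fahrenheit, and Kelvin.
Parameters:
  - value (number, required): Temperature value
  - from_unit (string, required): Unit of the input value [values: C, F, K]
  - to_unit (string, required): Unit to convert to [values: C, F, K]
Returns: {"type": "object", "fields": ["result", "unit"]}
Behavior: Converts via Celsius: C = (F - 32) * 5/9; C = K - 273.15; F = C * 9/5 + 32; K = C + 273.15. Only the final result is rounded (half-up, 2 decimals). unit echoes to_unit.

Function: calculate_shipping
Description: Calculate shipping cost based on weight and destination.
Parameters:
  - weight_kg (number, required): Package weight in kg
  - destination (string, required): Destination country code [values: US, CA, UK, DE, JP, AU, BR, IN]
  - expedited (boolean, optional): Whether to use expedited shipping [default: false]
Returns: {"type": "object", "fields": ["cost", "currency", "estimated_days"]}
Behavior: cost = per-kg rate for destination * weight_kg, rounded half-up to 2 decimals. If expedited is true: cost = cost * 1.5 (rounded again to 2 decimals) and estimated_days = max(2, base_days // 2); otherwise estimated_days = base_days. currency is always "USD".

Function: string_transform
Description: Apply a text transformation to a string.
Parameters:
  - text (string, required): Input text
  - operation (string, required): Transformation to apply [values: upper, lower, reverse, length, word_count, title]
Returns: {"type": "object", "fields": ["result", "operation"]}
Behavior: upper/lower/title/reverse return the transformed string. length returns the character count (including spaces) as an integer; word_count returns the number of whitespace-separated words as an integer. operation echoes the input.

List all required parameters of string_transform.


Parameters of string_transform and their required/optional flag:
  text: required
  operation: required
operation, text


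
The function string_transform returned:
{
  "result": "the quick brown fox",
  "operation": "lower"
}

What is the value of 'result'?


the quick brown fox


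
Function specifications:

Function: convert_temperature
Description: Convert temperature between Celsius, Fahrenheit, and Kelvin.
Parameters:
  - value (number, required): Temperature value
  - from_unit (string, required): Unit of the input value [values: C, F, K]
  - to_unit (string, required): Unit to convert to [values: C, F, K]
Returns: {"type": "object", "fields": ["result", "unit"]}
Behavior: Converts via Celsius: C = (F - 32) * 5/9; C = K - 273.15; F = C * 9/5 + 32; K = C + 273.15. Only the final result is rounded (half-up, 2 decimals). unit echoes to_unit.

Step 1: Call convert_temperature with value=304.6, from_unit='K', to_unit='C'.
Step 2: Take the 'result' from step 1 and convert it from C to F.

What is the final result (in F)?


Step 1: convert_temperature(value=304.6, from_unit=K, to_unit=C)
  To C: 304.6 - 273.15 = 31.45
  Target is C: 31.45
  Round to 2 decimals: 31.45
  -> result = 31.45 C
Step 2: convert_temperature(value=31.45, from_unit=C, to_unit=F)
  Input already in C: 31.45
  To F: 31.45 * 9/5 + 32 = 88.61
  Round to 2 decimals: 88.61
  -> result = 88.61 F
88.61 F


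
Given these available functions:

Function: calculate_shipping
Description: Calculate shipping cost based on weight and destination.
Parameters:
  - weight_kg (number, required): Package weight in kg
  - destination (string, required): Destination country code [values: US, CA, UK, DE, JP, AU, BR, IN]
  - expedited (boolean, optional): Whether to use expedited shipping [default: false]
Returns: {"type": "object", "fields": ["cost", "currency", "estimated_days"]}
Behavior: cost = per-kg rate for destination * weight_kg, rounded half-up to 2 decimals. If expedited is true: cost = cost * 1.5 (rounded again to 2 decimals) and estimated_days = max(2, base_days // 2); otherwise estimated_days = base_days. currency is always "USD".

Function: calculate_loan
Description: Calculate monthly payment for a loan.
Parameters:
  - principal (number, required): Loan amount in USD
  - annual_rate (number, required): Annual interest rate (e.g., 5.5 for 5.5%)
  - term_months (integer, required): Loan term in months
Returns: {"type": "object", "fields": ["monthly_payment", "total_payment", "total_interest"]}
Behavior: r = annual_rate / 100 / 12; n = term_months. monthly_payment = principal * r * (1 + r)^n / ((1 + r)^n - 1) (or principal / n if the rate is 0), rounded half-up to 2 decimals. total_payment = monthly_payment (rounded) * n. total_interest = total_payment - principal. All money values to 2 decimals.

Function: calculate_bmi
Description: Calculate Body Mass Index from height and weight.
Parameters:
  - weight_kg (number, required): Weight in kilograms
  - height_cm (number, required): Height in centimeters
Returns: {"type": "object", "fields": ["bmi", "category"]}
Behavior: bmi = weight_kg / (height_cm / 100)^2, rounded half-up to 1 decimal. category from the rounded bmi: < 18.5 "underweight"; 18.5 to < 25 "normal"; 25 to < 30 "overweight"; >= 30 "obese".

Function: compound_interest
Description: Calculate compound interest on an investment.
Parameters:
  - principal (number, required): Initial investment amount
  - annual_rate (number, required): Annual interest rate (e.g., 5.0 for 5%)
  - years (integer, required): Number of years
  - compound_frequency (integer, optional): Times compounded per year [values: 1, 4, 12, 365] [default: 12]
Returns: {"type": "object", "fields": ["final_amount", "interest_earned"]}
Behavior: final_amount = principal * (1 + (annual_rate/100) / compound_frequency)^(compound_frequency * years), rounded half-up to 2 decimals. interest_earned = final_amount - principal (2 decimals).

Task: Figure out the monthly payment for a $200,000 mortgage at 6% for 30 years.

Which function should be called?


The task needs a function whose description is: Calculate monthly payment for a loan.
calculate_loan


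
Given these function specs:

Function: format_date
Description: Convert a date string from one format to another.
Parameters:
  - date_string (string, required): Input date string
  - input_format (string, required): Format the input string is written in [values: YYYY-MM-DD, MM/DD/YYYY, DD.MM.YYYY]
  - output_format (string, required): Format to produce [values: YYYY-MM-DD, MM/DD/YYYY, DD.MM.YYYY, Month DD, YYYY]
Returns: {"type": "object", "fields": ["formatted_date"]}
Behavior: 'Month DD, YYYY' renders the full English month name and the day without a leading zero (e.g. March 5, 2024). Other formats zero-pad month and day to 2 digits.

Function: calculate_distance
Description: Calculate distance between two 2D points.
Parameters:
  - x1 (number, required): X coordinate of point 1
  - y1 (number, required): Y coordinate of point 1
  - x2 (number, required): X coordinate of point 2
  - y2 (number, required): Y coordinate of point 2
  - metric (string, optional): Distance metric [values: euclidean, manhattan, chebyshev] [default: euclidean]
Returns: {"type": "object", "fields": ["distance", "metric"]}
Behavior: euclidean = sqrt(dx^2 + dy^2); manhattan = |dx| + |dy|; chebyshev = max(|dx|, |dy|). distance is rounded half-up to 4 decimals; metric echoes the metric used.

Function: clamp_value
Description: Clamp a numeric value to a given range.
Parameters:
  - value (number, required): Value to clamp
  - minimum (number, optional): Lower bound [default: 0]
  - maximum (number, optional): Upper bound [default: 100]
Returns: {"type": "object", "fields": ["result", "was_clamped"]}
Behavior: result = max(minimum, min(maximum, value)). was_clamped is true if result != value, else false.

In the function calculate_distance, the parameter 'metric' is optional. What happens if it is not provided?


The calculate_distance spec declares:
  - metric (string, optional): Distance metric [values: euclidean, manhattan, chebyshev] [default: euclidean]
It defaults to euclidean


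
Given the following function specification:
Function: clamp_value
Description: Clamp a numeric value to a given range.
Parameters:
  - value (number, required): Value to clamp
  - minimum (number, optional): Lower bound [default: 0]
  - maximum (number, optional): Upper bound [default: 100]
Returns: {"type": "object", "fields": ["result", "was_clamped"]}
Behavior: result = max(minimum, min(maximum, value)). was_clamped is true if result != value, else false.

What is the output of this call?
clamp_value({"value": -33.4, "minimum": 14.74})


Defaults applied: maximum=100
result = max(14.74, min(100, -33.4)) = max(14.74, -33.4) = 14.74
was_clamped = (14.74 != -33.4) = true
Output:
{"result": 14.74, "was_clamped": true}


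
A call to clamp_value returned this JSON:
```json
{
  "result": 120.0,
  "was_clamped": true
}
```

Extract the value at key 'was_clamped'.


true


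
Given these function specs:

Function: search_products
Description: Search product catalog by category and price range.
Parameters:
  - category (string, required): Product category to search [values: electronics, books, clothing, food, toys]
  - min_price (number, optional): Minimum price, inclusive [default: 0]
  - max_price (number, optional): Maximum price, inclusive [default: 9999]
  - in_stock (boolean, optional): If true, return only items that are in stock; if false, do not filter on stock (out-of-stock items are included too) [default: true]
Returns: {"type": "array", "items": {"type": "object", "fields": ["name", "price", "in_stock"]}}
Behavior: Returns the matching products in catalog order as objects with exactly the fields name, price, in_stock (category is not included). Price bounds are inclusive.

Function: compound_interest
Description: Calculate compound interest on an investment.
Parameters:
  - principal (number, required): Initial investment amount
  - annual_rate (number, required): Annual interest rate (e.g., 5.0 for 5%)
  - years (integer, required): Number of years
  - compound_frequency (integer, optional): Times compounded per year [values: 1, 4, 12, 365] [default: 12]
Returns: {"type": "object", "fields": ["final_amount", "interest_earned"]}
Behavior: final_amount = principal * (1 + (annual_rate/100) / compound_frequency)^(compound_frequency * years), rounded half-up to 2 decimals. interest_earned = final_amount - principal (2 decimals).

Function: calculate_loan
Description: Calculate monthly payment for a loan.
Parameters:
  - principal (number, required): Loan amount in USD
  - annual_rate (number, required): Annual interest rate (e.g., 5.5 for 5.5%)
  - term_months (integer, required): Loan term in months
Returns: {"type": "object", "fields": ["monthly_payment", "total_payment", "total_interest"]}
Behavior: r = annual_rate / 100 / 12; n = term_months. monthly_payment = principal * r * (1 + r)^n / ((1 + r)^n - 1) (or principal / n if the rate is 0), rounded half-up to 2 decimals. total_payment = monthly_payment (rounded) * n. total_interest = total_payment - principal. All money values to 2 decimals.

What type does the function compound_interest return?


The compound_interest spec declares Returns: {"type": "object", "fields": ["final_amount", "interest_earned"]}
Type:
object


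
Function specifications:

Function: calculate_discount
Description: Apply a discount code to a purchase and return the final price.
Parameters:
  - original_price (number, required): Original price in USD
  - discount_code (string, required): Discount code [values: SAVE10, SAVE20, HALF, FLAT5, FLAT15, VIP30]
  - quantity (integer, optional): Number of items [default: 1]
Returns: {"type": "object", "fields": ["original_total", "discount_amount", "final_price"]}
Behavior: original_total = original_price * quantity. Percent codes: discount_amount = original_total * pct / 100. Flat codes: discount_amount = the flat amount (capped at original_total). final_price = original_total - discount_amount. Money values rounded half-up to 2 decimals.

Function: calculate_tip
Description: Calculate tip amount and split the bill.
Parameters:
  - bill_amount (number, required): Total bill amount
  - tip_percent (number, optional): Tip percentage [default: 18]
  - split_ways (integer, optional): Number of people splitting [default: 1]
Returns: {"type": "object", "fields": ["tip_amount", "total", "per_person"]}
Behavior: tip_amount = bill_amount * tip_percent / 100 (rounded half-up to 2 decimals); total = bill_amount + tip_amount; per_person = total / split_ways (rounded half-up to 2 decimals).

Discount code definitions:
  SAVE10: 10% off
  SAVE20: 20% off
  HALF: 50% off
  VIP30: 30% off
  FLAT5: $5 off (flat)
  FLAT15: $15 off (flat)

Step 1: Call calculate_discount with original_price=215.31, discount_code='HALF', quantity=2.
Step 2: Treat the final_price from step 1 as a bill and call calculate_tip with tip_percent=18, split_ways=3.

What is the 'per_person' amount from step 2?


Step 1: calculate_discount(original_price=215.31, discount_code=HALF, quantity=2)
  original_total = 215.31 * 2 = 430.62
  HALF = 50% off: discount_amount = 430.62 * 50/100 = 215.31 -> 215.31
  final_price = 430.62 - 215.31 = 215.31
  -> final_price = 215.31
Step 2: calculate_tip(bill_amount=215.31, tip_percent=18, split_ways=3)
  tip_amount = 215.31 * 18/100 = 38.7558 -> 38.76
  total = 215.31 + 38.76 = 254.07
  per_person = 254.07 / 3 = 84.69 -> 84.69
  -> per_person = 84.69
$84.69
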